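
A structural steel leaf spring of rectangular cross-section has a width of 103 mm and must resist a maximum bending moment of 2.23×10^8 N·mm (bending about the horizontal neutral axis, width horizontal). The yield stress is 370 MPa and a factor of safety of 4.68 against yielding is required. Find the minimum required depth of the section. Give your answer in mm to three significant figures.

h = 405 mm

σ_allow = 370/4.68 = 79.06 MPa.
For a rectangular section σ = 6M/(bh²), so h² = 6M/(b σ_allow) = 6×2.2300×10^8/(103×79.06) = 164300 mm².
h = 405.4 mm.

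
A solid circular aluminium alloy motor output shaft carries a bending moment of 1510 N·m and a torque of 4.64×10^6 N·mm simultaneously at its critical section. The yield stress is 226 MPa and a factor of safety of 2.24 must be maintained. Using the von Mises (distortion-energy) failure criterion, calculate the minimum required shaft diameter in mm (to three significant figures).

d = 75.7 mm

σ_allow = σ_y/n = 226/2.24 = 100.9 MPa.
For a solid shaft σ_b = 32M/(πd³) and τ = 16T/(πd³), so the von Mises stress is σ' = (16/πd³)·√(4M²+3T²).
√(4M²+3T²) = √(4×(1.510×10^6)² + 3×(4.640×10^6)²) = 8.585×10^6 N·mm.
d³ = 16×8.585×10^6/(π×100.9) = 433400 mm³.
d = 75.68 mm.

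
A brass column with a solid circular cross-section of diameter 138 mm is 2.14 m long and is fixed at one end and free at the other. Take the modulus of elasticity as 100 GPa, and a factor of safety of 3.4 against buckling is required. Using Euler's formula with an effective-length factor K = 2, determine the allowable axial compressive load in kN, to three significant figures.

I = πd⁴/64 = π×138⁴/64 = 1.780×10^7 mm⁴.
Effective length L_e = KL = 2×2.14 m = 4280 mm.
Euler critical load P_cr = π²EI/L_e² = π²×100000×1.780×10^7/4280² = 959200 N.
P_allow = P_cr/n = 959200/3.4 = 282100 N.

P_allow = 282 kN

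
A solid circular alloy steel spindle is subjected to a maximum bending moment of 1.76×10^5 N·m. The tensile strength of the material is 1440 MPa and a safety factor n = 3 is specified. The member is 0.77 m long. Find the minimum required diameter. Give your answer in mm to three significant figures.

σ_allow = 1440/3 = 480.0 MPa.
For a solid circular section σ = 32M/(πd³), so d³ = 32M/(π σ_allow) = 32×1.7600×10^8/(π×480.0) = 3.735×10^6 mm³.
d = 155.2 mm.

d = 155 mm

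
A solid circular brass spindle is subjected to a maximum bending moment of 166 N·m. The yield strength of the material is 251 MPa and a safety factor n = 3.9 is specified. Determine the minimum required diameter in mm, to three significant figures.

d = 29.7 mm

σ_allow = 251/3.9 = 64.36 MPa.
For a solid circular section σ = 32M/(πd³), so d³ = 32M/(π σ_allow) = 32×166000/(π×64.36) = 26270 mm³.
d = 29.73 mm.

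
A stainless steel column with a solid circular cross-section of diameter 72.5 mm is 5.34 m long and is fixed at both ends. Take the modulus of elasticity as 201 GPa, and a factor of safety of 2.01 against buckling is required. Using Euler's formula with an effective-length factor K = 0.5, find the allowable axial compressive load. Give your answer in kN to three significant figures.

P_allow = 188 kN

I = πd⁴/64 = π×72.5⁴/64 = 1.356×10^6 mm⁴.
Effective length L_e = KL = 0.5×5.34 m = 2670 mm.
Euler critical load P_cr = π²EI/L_e² = π²×201000×1.356×10^6/2670² = 377400 N.
P_allow = P_cr/n = 377400/2.01 = 187800 N.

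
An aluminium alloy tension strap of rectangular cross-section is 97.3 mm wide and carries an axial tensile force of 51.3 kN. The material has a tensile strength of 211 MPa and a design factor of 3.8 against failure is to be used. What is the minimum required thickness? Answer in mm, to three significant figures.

t = 9.50 mm

σ_allow = 211/3.8 = 55.53 MPa.
Required area A = F/σ_allow = 51300/55.53 = 923.9 mm².
t = A/w = 923.9/97.3 = 9.495 mm.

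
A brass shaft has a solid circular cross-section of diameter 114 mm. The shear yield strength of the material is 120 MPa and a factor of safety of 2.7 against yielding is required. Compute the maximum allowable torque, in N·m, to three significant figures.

τ_allow = 120/2.7 = 44.44 MPa.
For a solid shaft T_allow = τ_allow·πd³/16; πd³/16 = π×114³/16 = 290900 mm³.
T_allow = 44.44×290900 = 1.293×10^7 N·mm = 12930 N·m.

T_allow = 12900 N·m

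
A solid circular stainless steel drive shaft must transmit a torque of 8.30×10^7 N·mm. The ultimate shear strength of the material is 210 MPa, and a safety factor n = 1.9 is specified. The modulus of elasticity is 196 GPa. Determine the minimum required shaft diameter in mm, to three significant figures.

d = 156 mm

Allowable shear stress τ_allow = 210/1.9 = 110.5 MPa.
For a solid shaft τ = 16T/(πd³), so d³ = 16T/(π τ_allow) = 16×8.3000×10^7/(π×110.5) = 3.825×10^6 mm³.
d = (3.825×10^6)^(1/3) = 156.4 mm.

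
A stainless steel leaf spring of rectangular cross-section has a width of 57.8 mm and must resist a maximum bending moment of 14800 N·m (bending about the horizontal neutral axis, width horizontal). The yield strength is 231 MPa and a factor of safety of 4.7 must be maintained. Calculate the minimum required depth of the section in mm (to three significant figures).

σ_allow = 231/4.7 = 49.15 MPa.
For a rectangular section σ = 6M/(bh²), so h² = 6M/(b σ_allow) = 6×1.4800×10^7/(57.8×49.15) = 31260 mm².
h = 176.8 mm.

h = 177 mm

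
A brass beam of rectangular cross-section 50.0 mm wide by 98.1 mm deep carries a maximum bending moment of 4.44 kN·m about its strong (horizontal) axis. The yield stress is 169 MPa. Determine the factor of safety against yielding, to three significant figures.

n = 3.05

Section modulus S = bh²/6 = 50.0×98.1²/6 = 80200 mm³.
σ = M/S = 4440000/80200 = 55.36 MPa.
n = 169/55.36 = 3.053.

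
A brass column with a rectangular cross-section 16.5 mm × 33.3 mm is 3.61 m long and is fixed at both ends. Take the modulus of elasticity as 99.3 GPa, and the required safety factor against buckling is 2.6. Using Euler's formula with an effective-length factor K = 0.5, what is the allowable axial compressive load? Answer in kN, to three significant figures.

P_allow = 1.44 kN

Buckling occurs about the weak axis: I_min = h·b³/12 = 33.3×16.5³/12 = 12470 mm⁴ (b = 16.5 mm is the smaller dimension).
Effective length L_e = KL = 0.5×3.61 m = 1805 mm.
Euler critical load P_cr = π²EI/L_e² = π²×99300×12470/1805² = 3750 N.
P_allow = P_cr/n = 3750/2.6 = 1442 N.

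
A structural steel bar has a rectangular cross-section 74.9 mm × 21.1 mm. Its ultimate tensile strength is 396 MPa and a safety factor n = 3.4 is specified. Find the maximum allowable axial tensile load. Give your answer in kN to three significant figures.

σ_allow = 396/3.4 = 116.5 MPa.
A = 74.9×21.1 = 1580 mm².
F_allow = σ_allow × A = 116.5×1580 = 184100 N.

F_allow = 184 kN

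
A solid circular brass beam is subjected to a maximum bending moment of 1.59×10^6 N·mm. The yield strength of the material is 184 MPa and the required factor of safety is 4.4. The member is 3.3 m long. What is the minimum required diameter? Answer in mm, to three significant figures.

d = 72.9 mm

σ_allow = 184/4.4 = 41.82 MPa.
For a solid circular section σ = 32M/(πd³), so d³ = 32M/(π σ_allow) = 32×1590000/(π×41.82) = 387300 mm³.
d = 72.89 mm.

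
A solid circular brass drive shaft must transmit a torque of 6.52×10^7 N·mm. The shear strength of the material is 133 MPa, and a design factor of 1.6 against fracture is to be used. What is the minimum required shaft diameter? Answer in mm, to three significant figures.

Allowable shear stress τ_allow = 133/1.6 = 83.12 MPa.
For a solid shaft τ = 16T/(πd³), so d³ = 16T/(π τ_allow) = 16×6.5200×10^7/(π×83.12) = 3.995×10^6 mm³.
d = (3.995×10^6)^(1/3) = 158.7 mm.

d = 159 mm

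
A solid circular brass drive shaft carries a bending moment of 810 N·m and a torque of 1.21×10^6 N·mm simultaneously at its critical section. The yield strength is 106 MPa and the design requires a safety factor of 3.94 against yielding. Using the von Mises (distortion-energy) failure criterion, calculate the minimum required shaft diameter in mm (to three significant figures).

d = 79.4 mm

σ_allow = σ_y/n = 106/3.94 = 26.90 MPa.
For a solid shaft σ_b = 32M/(πd³) and τ = 16T/(πd³), so the von Mises stress is σ' = (16/πd³)·√(4M²+3T²).
√(4M²+3T²) = √(4×(810000)² + 3×(1.210×10^6)²) = 2.649×10^6 N·mm.
d³ = 16×2.649×10^6/(π×26.90) = 501400 mm³.
d = 79.45 mm.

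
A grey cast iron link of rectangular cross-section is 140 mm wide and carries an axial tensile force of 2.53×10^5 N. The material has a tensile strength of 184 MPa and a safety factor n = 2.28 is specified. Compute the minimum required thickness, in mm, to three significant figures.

σ_allow = 184/2.28 = 80.70 MPa.
Required area A = F/σ_allow = 253000/80.70 = 3135 mm².
t = A/w = 3135/140 = 22.39 mm.

t = 22.4 mm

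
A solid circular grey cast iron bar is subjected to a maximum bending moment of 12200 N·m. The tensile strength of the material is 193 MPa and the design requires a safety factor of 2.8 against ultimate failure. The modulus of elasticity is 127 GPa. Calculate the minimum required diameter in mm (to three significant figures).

σ_allow = 193/2.8 = 68.93 MPa.
For a solid circular section σ = 32M/(πd³), so d³ = 32M/(π σ_allow) = 32×1.2200×10^7/(π×68.93) = 1.803×10^6 mm³.
d = 121.7 mm.

d = 122 mm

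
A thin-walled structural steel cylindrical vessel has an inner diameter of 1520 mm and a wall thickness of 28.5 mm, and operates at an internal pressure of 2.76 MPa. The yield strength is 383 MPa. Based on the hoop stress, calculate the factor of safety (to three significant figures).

σ_h = pD/(2t) = 2.76×1520/(2×28.5) = 73.60 MPa.
n = 383/73.60 = 5.204.

n = 5.20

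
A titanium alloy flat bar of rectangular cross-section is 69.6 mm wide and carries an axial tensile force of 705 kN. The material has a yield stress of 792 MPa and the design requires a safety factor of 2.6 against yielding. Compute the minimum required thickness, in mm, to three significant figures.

t = 33.3 mm

σ_allow = 792/2.6 = 304.6 MPa.
Required area A = F/σ_allow = 705000/304.6 = 2314 mm².
t = A/w = 2314/69.6 = 33.25 mm.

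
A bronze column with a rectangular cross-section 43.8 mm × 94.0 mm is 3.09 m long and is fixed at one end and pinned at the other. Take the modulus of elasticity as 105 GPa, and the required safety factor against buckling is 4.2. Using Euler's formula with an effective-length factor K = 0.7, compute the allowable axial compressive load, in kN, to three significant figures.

Buckling occurs about the weak axis: I_min = h·b³/12 = 94.0×43.8³/12 = 658200 mm⁴ (b = 43.8 mm is the smaller dimension).
Effective length L_e = KL = 0.7×3.09 m = 2163 mm.
Euler critical load P_cr = π²EI/L_e² = π²×105000×658200/2163² = 145800 N.
P_allow = P_cr/n = 145800/4.2 = 34710 N.

P_allow = 34.7 kN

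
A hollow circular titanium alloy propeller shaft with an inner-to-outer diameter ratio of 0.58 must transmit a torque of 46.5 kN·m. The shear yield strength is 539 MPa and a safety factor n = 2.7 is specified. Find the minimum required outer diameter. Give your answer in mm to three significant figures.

d_o = 110 mm

τ_allow = 539/2.7 = 199.6 MPa.
For a hollow shaft τ = 16T/[πd_o³(1−k⁴)] with k = 0.58, so 1−k⁴ = 0.8868.
d_o³ = 16T/[π τ_allow (1−k⁴)] = 16×4.6500×10^7/(π×199.6×0.8868) = 1.338×10^6 mm³.
d_o = 110.2 mm.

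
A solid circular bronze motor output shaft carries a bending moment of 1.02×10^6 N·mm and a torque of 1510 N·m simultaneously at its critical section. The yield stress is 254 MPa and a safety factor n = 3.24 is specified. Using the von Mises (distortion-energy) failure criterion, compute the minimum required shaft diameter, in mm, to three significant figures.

d = 60.0 mm

σ_allow = σ_y/n = 254/3.24 = 78.40 MPa.
For a solid shaft σ_b = 32M/(πd³) and τ = 16T/(πd³), so the von Mises stress is σ' = (16/πd³)·√(4M²+3T²).
√(4M²+3T²) = √(4×(1.020×10^6)² + 3×(1.510×10^6)²) = 3.317×10^6 N·mm.
d³ = 16×3.317×10^6/(π×78.40) = 215500 mm³.
d = 59.95 mm.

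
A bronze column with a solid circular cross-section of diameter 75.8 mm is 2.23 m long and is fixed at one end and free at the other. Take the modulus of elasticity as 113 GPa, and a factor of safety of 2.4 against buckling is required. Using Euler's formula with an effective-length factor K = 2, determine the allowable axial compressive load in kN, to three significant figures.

I = πd⁴/64 = π×75.8⁴/64 = 1.620×10^6 mm⁴.
Effective length L_e = KL = 2×2.23 m = 4460 mm.
Euler critical load P_cr = π²EI/L_e² = π²×113000×1.620×10^6/4460² = 90860 N.
P_allow = P_cr/n = 90860/2.4 = 37860 N.

P_allow = 37.9 kN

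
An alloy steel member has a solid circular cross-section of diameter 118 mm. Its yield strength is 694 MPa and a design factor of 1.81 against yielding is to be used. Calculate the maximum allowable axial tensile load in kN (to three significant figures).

F_allow = 4190 kN

σ_allow = 694/1.81 = 383.4 MPa.
A = πd²/4 = π×118²/4 = 10940 mm².
F_allow = σ_allow × A = 383.4×10940 = 4.193×10^6 N.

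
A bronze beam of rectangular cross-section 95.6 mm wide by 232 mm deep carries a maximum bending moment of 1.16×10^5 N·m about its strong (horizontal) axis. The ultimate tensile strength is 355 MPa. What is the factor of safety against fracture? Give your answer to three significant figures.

Section modulus S = bh²/6 = 95.6×232²/6 = 857600 mm³.
σ = M/S = 1.1600×10^8/857600 = 135.3 MPa.
n = 355/135.3 = 2.625.

n = 2.62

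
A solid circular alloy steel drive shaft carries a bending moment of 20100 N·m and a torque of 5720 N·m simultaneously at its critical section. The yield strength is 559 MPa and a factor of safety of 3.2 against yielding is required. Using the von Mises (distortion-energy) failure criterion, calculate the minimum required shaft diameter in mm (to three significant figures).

d = 106 mm

σ_allow = σ_y/n = 559/3.2 = 174.7 MPa.
For a solid shaft σ_b = 32M/(πd³) and τ = 16T/(πd³), so the von Mises stress is σ' = (16/πd³)·√(4M²+3T²).
√(4M²+3T²) = √(4×(2.010×10^7)² + 3×(5.720×10^6)²) = 4.140×10^7 N·mm.
d³ = 16×4.140×10^7/(π×174.7) = 1.207×10^6 mm³.
d = 106.5 mm.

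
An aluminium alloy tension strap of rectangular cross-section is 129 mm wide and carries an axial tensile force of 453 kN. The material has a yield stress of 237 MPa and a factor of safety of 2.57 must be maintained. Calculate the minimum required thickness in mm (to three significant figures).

t = 38.1 mm

σ_allow = 237/2.57 = 92.22 MPa.
Required area A = F/σ_allow = 453000/92.22 = 4912 mm².
t = A/w = 4912/129 = 38.08 mm.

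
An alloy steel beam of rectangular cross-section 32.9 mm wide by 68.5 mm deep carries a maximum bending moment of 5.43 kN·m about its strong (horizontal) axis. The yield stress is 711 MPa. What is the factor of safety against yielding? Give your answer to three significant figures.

Section modulus S = bh²/6 = 32.9×68.5²/6 = 25730 mm³.
σ = M/S = 5430000/25730 = 211.0 MPa.
n = 711/211.0 = 3.369.

n = 3.37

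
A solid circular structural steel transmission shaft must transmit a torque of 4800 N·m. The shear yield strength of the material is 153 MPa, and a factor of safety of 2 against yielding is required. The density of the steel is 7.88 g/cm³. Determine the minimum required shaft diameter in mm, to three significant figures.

d = 68.4 mm

Allowable shear stress τ_allow = 153/2 = 76.50 MPa.
For a solid shaft τ = 16T/(πd³), so d³ = 16T/(π τ_allow) = 16×4800000/(π×76.50) = 319600 mm³.
d = (319600)^(1/3) = 68.37 mm.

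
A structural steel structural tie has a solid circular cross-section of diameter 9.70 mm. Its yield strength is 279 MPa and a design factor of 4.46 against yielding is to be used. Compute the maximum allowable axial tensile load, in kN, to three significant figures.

σ_allow = 279/4.46 = 62.56 MPa.
A = πd²/4 = π×9.70²/4 = 73.90 mm².
F_allow = σ_allow × A = 62.56×73.90 = 4623 N.

F_allow = 4.62 kN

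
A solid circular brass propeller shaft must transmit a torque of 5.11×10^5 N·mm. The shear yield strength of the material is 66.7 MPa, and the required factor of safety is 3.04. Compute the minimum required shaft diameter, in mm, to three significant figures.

d = 49.1 mm

Allowable shear stress τ_allow = 66.7/3.04 = 21.94 MPa.
For a solid shaft τ = 16T/(πd³), so d³ = 16T/(π τ_allow) = 16×511000/(π×21.94) = 118600 mm³.
d = (118600)^(1/3) = 49.13 mm.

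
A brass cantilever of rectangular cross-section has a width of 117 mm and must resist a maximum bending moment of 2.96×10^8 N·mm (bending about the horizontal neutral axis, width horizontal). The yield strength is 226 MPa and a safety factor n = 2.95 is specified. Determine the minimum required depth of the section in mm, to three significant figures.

σ_allow = 226/2.95 = 76.61 MPa.
For a rectangular section σ = 6M/(bh²), so h² = 6M/(b σ_allow) = 6×2.9600×10^8/(117×76.61) = 198100 mm².
h = 445.1 mm.

h = 445 mm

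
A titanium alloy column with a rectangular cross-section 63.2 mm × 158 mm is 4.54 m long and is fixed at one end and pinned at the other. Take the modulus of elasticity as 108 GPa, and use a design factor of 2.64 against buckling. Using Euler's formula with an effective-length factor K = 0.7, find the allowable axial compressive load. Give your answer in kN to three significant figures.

Buckling occurs about the weak axis: I_min = h·b³/12 = 158×63.2³/12 = 3.324×10^6 mm⁴ (b = 63.2 mm is the smaller dimension).
Effective length L_e = KL = 0.7×4.54 m = 3178 mm.
Euler critical load P_cr = π²EI/L_e² = π²×108000×3.324×10^6/3178² = 350800 N.
P_allow = P_cr/n = 350800/2.64 = 132900 N.

P_allow = 133 kN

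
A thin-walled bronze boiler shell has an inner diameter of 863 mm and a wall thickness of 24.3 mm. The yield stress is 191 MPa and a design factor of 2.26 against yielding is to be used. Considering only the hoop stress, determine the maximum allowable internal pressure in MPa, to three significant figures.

p_allow = 4.76 MPa

σ_allow = 191/2.26 = 84.51 MPa.
σ_h = pD/(2t) → p_allow = 2σ_allow t/D = 2×84.51×24.3/863 = 4.759 MPa.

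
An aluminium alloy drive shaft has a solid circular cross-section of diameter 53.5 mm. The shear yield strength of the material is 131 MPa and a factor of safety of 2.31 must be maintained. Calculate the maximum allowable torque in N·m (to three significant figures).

T_allow = 1710 N·m

τ_allow = 131/2.31 = 56.71 MPa.
For a solid shaft T_allow = τ_allow·πd³/16; πd³/16 = π×53.5³/16 = 30070 mm³.
T_allow = 56.71×30070 = 1.705×10^6 N·mm = 1705 N·m.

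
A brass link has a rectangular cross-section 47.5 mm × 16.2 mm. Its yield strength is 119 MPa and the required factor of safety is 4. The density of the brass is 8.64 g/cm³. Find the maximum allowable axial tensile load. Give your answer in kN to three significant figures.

F_allow = 22.9 kN

σ_allow = 119/4 = 29.75 MPa.
A = 47.5×16.2 = 769.5 mm².
F_allow = σ_allow × A = 29.75×769.5 = 22890 N.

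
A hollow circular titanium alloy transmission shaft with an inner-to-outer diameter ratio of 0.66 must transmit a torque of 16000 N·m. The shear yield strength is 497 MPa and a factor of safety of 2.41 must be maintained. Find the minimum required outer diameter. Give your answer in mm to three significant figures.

d_o = 78.7 mm

τ_allow = 497/2.41 = 206.2 MPa.
For a hollow shaft τ = 16T/[πd_o³(1−k⁴)] with k = 0.66, so 1−k⁴ = 0.8103.
d_o³ = 16T/[π τ_allow (1−k⁴)] = 16×1.6000×10^7/(π×206.2×0.8103) = 487700 mm³.
d_o = 78.71 mm.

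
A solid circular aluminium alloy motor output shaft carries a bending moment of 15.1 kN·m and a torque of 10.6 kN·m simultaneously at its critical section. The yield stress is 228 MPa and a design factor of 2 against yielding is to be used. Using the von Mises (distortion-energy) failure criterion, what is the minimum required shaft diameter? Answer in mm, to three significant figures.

d = 116 mm

σ_allow = σ_y/n = 228/2 = 114.0 MPa.
For a solid shaft σ_b = 32M/(πd³) and τ = 16T/(πd³), so the von Mises stress is σ' = (16/πd³)·√(4M²+3T²).
√(4M²+3T²) = √(4×(1.510×10^7)² + 3×(1.060×10^7)²) = 3.534×10^7 N·mm.
d³ = 16×3.534×10^7/(π×114.0) = 1.579×10^6 mm³.
d = 116.4 mm.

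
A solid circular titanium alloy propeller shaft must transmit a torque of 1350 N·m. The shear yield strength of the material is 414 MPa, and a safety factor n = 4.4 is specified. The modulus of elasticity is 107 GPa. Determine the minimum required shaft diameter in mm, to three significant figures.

d = 41.8 mm

Allowable shear stress τ_allow = 414/4.4 = 94.09 MPa.
For a solid shaft τ = 16T/(πd³), so d³ = 16T/(π τ_allow) = 16×1350000/(π×94.09) = 73070 mm³.
d = (73070)^(1/3) = 41.81 mm.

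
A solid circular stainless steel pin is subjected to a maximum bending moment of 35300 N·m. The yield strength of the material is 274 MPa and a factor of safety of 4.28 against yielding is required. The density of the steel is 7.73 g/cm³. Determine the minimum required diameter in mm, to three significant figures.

d = 178 mm

σ_allow = 274/4.28 = 64.02 MPa.
For a solid circular section σ = 32M/(πd³), so d³ = 32M/(π σ_allow) = 32×3.5300×10^7/(π×64.02) = 5.617×10^6 mm³.
d = 177.8 mm.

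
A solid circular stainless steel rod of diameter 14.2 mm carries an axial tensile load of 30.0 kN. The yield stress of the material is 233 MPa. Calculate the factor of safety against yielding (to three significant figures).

n = 1.23

A = πd²/4 = 158.4 mm².
σ = F/A = 30000/158.4 = 189.4 MPa.
n = 233/189.4 = 1.230.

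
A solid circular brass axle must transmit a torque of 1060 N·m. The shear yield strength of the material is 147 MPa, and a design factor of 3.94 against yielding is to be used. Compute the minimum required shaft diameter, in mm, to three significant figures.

Allowable shear stress τ_allow = 147/3.94 = 37.31 MPa.
For a solid shaft τ = 16T/(πd³), so d³ = 16T/(π τ_allow) = 16×1060000/(π×37.31) = 144700 mm³.
d = (144700)^(1/3) = 52.50 mm.

d = 52.5 mm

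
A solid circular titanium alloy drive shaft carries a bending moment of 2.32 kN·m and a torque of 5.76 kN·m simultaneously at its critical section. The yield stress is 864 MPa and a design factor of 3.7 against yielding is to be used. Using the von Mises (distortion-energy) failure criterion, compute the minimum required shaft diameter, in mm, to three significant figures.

σ_allow = σ_y/n = 864/3.7 = 233.5 MPa.
For a solid shaft σ_b = 32M/(πd³) and τ = 16T/(πd³), so the von Mises stress is σ' = (16/πd³)·√(4M²+3T²).
√(4M²+3T²) = √(4×(2.320×10^6)² + 3×(5.760×10^6)²) = 1.100×10^7 N·mm.
d³ = 16×1.100×10^7/(π×233.5) = 240000 mm³.
d = 62.14 mm.

d = 62.1 mm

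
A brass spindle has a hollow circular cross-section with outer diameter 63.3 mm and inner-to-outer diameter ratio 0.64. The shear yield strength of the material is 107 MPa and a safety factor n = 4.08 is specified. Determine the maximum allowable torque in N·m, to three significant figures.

τ_allow = 107/4.08 = 26.23 MPa.
For a hollow shaft T_allow = τ_allow·πd_o³(1−k⁴)/16 with 1−k⁴ = 0.8322, so πd_o³(1−k⁴)/16 = 41450 mm³.
T_allow = 26.23×41450 = 1.087×10^6 N·mm = 1087 N·m.

T_allow = 1090 N·m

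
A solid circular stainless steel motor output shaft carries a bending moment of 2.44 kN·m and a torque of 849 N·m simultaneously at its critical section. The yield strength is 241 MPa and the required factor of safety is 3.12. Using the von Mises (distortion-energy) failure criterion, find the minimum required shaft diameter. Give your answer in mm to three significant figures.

σ_allow = σ_y/n = 241/3.12 = 77.24 MPa.
For a solid shaft σ_b = 32M/(πd³) and τ = 16T/(πd³), so the von Mises stress is σ' = (16/πd³)·√(4M²+3T²).
√(4M²+3T²) = √(4×(2.440×10^6)² + 3×(849000)²) = 5.097×10^6 N·mm.
d³ = 16×5.097×10^6/(π×77.24) = 336000 mm³.
d = 69.52 mm.

d = 69.5 mm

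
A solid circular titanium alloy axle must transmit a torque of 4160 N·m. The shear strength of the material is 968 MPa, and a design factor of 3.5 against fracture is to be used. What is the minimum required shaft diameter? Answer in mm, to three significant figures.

Allowable shear stress τ_allow = 968/3.5 = 276.6 MPa.
For a solid shaft τ = 16T/(πd³), so d³ = 16T/(π τ_allow) = 16×4160000/(π×276.6) = 76600 mm³.
d = (76600)^(1/3) = 42.47 mm.

d = 42.5 mm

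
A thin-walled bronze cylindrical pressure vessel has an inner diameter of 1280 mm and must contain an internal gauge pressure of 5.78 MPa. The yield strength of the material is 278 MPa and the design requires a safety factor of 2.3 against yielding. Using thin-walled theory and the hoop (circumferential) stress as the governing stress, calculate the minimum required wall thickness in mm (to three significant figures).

σ_allow = 278/2.3 = 120.9 MPa.
Hoop stress σ_h = pD/(2t), so t = pD/(2σ_allow) = 5.78×1280/(2×120.9) = 30.60 mm.

t = 30.6 mm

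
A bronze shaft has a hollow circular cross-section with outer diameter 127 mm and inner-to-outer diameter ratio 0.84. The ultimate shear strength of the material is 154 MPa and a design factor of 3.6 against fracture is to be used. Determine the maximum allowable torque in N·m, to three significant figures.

τ_allow = 154/3.6 = 42.78 MPa.
For a hollow shaft T_allow = τ_allow·πd_o³(1−k⁴)/16 with 1−k⁴ = 0.5021, so πd_o³(1−k⁴)/16 = 202000 mm³.
T_allow = 42.78×202000 = 8.639×10^6 N·mm = 8639 N·m.

T_allow = 8640 N·m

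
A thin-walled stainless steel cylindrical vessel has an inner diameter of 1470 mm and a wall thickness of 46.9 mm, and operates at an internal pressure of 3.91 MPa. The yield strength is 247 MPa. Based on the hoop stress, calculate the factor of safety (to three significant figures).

n = 4.03

σ_h = pD/(2t) = 3.91×1470/(2×46.9) = 61.28 MPa.
n = 247/61.28 = 4.031.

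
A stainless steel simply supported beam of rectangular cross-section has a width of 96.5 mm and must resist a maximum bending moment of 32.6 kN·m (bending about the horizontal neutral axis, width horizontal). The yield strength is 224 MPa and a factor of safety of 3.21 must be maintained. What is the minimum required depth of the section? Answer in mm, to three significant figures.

h = 170 mm

σ_allow = 224/3.21 = 69.78 MPa.
For a rectangular section σ = 6M/(bh²), so h² = 6M/(b σ_allow) = 6×3.2600×10^7/(96.5×69.78) = 29050 mm².
h = 170.4 mm.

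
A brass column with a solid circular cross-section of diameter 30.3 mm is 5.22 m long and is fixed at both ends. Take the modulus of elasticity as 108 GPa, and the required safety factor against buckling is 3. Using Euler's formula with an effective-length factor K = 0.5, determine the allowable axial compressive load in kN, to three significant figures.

P_allow = 2.16 kN

I = πd⁴/64 = π×30.3⁴/64 = 41380 mm⁴.
Effective length L_e = KL = 0.5×5.22 m = 2610 mm.
Euler critical load P_cr = π²EI/L_e² = π²×108000×41380/2610² = 6474 N.
P_allow = P_cr/n = 6474/3 = 2158 N.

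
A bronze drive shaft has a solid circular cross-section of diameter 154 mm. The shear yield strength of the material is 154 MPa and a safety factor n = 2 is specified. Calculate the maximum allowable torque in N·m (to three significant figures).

τ_allow = 154/2 = 77.00 MPa.
For a solid shaft T_allow = τ_allow·πd³/16; πd³/16 = π×154³/16 = 717100 mm³.
T_allow = 77.00×717100 = 5.522×10^7 N·mm = 55220 N·m.

T_allow = 55200 N·m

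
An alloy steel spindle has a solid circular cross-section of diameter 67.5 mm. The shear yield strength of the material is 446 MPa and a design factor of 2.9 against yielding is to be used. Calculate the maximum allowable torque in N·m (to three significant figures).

T_allow = 9290 N·m

τ_allow = 446/2.9 = 153.8 MPa.
For a solid shaft T_allow = τ_allow·πd³/16; πd³/16 = π×67.5³/16 = 60390 mm³.
T_allow = 153.8×60390 = 9.287×10^6 N·mm = 9287 N·m.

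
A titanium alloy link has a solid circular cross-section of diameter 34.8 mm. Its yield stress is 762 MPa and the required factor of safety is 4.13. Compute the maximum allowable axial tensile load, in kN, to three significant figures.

σ_allow = 762/4.13 = 184.5 MPa.
A = πd²/4 = π×34.8²/4 = 951.1 mm².
F_allow = σ_allow × A = 184.5×951.1 = 175500 N.

F_allow = 175 kN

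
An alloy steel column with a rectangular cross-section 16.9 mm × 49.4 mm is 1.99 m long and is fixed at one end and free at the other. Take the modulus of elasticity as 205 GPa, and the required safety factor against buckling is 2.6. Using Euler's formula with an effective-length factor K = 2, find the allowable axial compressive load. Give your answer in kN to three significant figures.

P_allow = 0.976 kN

Buckling occurs about the weak axis: I_min = h·b³/12 = 49.4×16.9³/12 = 19870 mm⁴ (b = 16.9 mm is the smaller dimension).
Effective length L_e = KL = 2×1.99 m = 3980 mm.
Euler critical load P_cr = π²EI/L_e² = π²×205000×19870/3980² = 2538 N.
P_allow = P_cr/n = 2538/2.6 = 976.2 N.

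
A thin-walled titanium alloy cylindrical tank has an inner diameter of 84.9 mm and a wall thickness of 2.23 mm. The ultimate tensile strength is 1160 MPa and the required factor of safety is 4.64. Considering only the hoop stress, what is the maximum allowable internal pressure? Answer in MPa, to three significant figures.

σ_allow = 1160/4.64 = 250.0 MPa.
σ_h = pD/(2t) → p_allow = 2σ_allow t/D = 2×250.0×2.23/84.9 = 13.13 MPa.

p_allow = 13.1 MPa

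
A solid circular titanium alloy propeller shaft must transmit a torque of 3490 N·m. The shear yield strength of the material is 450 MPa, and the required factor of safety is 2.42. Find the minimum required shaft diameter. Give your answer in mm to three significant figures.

Allowable shear stress τ_allow = 450/2.42 = 186.0 MPa.
For a solid shaft τ = 16T/(πd³), so d³ = 16T/(π τ_allow) = 16×3490000/(π×186.0) = 95590 mm³.
d = (95590)^(1/3) = 45.72 mm.

d = 45.7 mm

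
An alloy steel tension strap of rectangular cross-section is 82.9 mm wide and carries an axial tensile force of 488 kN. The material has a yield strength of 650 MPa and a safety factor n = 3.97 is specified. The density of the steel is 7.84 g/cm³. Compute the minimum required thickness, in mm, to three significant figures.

t = 36.0 mm

σ_allow = 650/3.97 = 163.7 MPa.
Required area A = F/σ_allow = 488000/163.7 = 2981 mm².
t = A/w = 2981/82.9 = 35.95 mm.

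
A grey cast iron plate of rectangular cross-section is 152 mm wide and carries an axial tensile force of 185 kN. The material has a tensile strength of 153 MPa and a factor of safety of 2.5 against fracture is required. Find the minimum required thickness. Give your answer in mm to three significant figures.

t = 19.9 mm

σ_allow = 153/2.5 = 61.20 MPa.
Required area A = F/σ_allow = 185000/61.20 = 3023 mm².
t = A/w = 3023/152 = 19.89 mm.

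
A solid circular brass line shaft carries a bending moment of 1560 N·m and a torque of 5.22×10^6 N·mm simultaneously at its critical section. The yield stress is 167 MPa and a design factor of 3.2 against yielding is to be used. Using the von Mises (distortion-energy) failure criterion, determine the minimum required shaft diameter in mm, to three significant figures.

d = 97.7 mm

σ_allow = σ_y/n = 167/3.2 = 52.19 MPa.
For a solid shaft σ_b = 32M/(πd³) and τ = 16T/(πd³), so the von Mises stress is σ' = (16/πd³)·√(4M²+3T²).
√(4M²+3T²) = √(4×(1.560×10^6)² + 3×(5.220×10^6)²) = 9.564×10^6 N·mm.
d³ = 16×9.564×10^6/(π×52.19) = 933400 mm³.
d = 97.73 mm.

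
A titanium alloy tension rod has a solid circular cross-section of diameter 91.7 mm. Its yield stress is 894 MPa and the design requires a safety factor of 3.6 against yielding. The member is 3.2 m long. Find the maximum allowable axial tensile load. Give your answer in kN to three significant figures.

σ_allow = 894/3.6 = 248.3 MPa.
A = πd²/4 = π×91.7²/4 = 6604 mm².
F_allow = σ_allow × A = 248.3×6604 = 1.640×10^6 N.

F_allow = 1640 kN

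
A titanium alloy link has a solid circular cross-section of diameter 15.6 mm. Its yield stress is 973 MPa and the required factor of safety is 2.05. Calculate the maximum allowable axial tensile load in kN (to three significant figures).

F_allow = 90.7 kN

σ_allow = 973/2.05 = 474.6 MPa.
A = πd²/4 = π×15.6²/4 = 191.1 mm².
F_allow = σ_allow × A = 474.6×191.1 = 90720 N.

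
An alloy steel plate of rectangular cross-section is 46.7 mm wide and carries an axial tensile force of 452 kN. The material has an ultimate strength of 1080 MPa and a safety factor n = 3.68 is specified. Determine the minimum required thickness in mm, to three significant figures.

σ_allow = 1080/3.68 = 293.5 MPa.
Required area A = F/σ_allow = 452000/293.5 = 1540 mm².
t = A/w = 1540/46.7 = 32.98 mm.

t = 33.0 mm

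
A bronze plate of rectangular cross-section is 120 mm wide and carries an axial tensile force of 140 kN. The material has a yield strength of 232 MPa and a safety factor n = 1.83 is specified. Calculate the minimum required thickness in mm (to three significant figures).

σ_allow = 232/1.83 = 126.8 MPa.
Required area A = F/σ_allow = 140000/126.8 = 1104 mm².
t = A/w = 1104/120 = 9.203 mm.

t = 9.20 mm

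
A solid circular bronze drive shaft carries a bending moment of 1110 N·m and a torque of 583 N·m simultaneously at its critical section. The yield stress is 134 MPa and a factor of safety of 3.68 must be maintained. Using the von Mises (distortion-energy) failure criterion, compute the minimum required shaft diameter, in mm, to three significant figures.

d = 69.9 mm

σ_allow = σ_y/n = 134/3.68 = 36.41 MPa.
For a solid shaft σ_b = 32M/(πd³) and τ = 16T/(πd³), so the von Mises stress is σ' = (16/πd³)·√(4M²+3T²).
√(4M²+3T²) = √(4×(1.110×10^6)² + 3×(583000)²) = 2.439×10^6 N·mm.
d³ = 16×2.439×10^6/(π×36.41) = 341100 mm³.
d = 69.87 mm.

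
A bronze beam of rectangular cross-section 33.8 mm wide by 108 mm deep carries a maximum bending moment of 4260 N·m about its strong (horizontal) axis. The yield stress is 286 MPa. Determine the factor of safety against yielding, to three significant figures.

n = 4.41

Section modulus S = bh²/6 = 33.8×108²/6 = 65710 mm³.
σ = M/S = 4260000/65710 = 64.83 MPa.
n = 286/64.83 = 4.411.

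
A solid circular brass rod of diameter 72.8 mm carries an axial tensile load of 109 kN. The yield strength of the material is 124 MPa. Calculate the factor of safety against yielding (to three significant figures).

n = 4.74

A = πd²/4 = 4162 mm².
σ = F/A = 109000/4162 = 26.19 MPa.
n = 124/26.19 = 4.735.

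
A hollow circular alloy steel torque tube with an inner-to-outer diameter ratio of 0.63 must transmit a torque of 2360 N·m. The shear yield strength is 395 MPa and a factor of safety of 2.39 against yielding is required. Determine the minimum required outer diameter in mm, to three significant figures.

d_o = 44.2 mm

τ_allow = 395/2.39 = 165.3 MPa.
For a hollow shaft τ = 16T/[πd_o³(1−k⁴)] with k = 0.63, so 1−k⁴ = 0.8425.
d_o³ = 16T/[π τ_allow (1−k⁴)] = 16×2360000/(π×165.3×0.8425) = 86320 mm³.
d_o = 44.20 mm.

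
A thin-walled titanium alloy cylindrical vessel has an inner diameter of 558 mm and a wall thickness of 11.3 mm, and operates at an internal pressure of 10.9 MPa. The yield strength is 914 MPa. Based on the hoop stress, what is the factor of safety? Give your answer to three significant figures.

n = 3.40

σ_h = pD/(2t) = 10.9×558/(2×11.3) = 269.1 MPa.
n = 914/269.1 = 3.396.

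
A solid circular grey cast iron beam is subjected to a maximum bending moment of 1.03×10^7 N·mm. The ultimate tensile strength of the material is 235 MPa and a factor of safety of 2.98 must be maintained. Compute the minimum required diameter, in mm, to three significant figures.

σ_allow = 235/2.98 = 78.86 MPa.
For a solid circular section σ = 32M/(πd³), so d³ = 32M/(π σ_allow) = 32×1.0300×10^7/(π×78.86) = 1.330×10^6 mm³.
d = 110.0 mm.

d = 110 mm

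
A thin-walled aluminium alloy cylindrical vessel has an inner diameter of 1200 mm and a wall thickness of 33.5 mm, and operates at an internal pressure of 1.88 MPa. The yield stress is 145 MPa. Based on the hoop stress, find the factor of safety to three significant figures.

n = 4.31

σ_h = pD/(2t) = 1.88×1200/(2×33.5) = 33.67 MPa.
n = 145/33.67 = 4.306.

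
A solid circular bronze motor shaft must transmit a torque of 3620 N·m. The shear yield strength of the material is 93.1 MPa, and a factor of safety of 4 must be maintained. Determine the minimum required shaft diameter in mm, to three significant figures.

Allowable shear stress τ_allow = 93.1/4 = 23.27 MPa.
For a solid shaft τ = 16T/(πd³), so d³ = 16T/(π τ_allow) = 16×3620000/(π×23.27) = 792100 mm³.
d = (792100)^(1/3) = 92.53 mm.

d = 92.5 mm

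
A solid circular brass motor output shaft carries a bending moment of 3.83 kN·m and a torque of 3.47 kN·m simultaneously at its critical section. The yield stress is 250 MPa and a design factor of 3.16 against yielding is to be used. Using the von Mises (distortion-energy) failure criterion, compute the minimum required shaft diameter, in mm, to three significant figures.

σ_allow = σ_y/n = 250/3.16 = 79.11 MPa.
For a solid shaft σ_b = 32M/(πd³) and τ = 16T/(πd³), so the von Mises stress is σ' = (16/πd³)·√(4M²+3T²).
√(4M²+3T²) = √(4×(3.830×10^6)² + 3×(3.470×10^6)²) = 9.736×10^6 N·mm.
d³ = 16×9.736×10^6/(π×79.11) = 626800 mm³.
d = 85.58 mm.

d = 85.6 mm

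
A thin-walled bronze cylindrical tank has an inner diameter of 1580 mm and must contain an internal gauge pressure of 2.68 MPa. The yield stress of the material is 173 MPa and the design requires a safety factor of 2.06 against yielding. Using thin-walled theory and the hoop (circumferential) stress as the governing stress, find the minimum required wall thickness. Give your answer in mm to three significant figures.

σ_allow = 173/2.06 = 83.98 MPa.
Hoop stress σ_h = pD/(2t), so t = pD/(2σ_allow) = 2.68×1580/(2×83.98) = 25.21 mm.

t = 25.2 mm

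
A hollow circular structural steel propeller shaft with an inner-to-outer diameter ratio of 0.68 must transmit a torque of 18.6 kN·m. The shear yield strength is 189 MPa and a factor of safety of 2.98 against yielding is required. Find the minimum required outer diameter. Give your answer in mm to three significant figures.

τ_allow = 189/2.98 = 63.42 MPa.
For a hollow shaft τ = 16T/[πd_o³(1−k⁴)] with k = 0.68, so 1−k⁴ = 0.7862.
d_o³ = 16T/[π τ_allow (1−k⁴)] = 16×1.8600×10^7/(π×63.42×0.7862) = 1.900×10^6 mm³.
d_o = 123.9 mm.

d_o = 124 mm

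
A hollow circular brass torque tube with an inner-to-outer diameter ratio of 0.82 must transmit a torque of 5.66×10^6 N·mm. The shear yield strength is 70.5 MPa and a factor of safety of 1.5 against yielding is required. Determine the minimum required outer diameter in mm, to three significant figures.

τ_allow = 70.5/1.5 = 47.00 MPa.
For a hollow shaft τ = 16T/[πd_o³(1−k⁴)] with k = 0.82, so 1−k⁴ = 0.5479.
d_o³ = 16T/[π τ_allow (1−k⁴)] = 16×5660000/(π×47.00×0.5479) = 1.119×10^6 mm³.
d_o = 103.8 mm.

d_o = 104 mm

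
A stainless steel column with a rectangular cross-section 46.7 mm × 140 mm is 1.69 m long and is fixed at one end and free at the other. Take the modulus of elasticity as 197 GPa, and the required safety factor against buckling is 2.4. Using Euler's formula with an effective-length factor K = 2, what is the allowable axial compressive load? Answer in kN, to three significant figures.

P_allow = 84.3 kN

Buckling occurs about the weak axis: I_min = h·b³/12 = 140×46.7³/12 = 1.188×10^6 mm⁴ (b = 46.7 mm is the smaller dimension).
Effective length L_e = KL = 2×1.69 m = 3380 mm.
Euler critical load P_cr = π²EI/L_e² = π²×197000×1.188×10^6/3380² = 202200 N.
P_allow = P_cr/n = 202200/2.4 = 84260 N.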